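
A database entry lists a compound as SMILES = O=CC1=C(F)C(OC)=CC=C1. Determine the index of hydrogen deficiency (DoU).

Molecular formula: C8H7FO2.
DoU = (2C + 2 + N − H − X) / 2, where X is the halogen count and O/S are ignored.
    = (2·8 + 2 + 0 − 7 − 1) / 2 = 10 / 2 = 5.

5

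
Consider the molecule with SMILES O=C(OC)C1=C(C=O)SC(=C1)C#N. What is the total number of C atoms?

8

Count every carbon token in the SMILES (each C, including those in ring-closure positions and inside branches).
Carbon count: 8.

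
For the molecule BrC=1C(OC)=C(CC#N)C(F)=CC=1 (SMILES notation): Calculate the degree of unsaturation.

Degree of unsaturation = (number of rings) + (number of π bonds).
Ring closures in the SMILES: 1.
π bonds: 3 double bonds (each 1 DoU), 1 triple bond (each 2 DoU) → 5 DoU from unsaturation.
Total DoU = 1 + 5 = 6.

6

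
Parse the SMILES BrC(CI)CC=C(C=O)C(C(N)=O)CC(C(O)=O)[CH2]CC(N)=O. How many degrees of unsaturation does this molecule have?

5

Degree of unsaturation = (number of rings) + (number of π bonds).
Ring closures in the SMILES: 0.
π bonds: 5 double bonds (each 1 DoU) → 5 DoU from unsaturation.
Total DoU = 0 + 5 = 5.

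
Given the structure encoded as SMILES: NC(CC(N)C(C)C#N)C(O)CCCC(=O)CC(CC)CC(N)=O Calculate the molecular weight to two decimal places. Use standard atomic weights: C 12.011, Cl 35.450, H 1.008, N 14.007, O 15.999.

First, the molecular formula is C17H32N4O3 (counting implicit H from valence).
  C: 17 × 12.011 = 204.187
  H: 32 × 1.008 = 32.256
  N: 4 × 14.007 = 56.028
  O: 3 × 15.999 = 47.997
Sum: 17×12.011 + 32×1.008 + 4×14.007 + 3×15.999 = 340.468 → 340.47 g/mol.

340.47 g/mol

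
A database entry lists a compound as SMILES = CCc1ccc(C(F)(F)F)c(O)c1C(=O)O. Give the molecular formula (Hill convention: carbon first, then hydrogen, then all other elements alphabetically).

Walk through each heavy atom and fill implicit hydrogens from standard valence (C 4, N 3, O 2, S 2, halogen 1); for lowercase aromatic atoms, an aromatic c carries 1 H when it has two neighbours and 0 H with three, and aromatic n carries 0 H:
  atom 1: C, bond orders sum to 1 (valence 4) → 3 H
  atom 2: C, bond orders sum to 2 (valence 4) → 2 H
  atom 3: aromatic c, 3 neighbours → 0 H
  atom 4: aromatic c, 2 neighbours → 1 H
  atom 5: aromatic c, 2 neighbours → 1 H
  atom 6: aromatic c, 3 neighbours → 0 H
  atom 7: C, bond orders sum to 4 (valence 4) → 0 H
  atom 8: F (halogen, monovalent) → 0 H
  atom 9: F (halogen, monovalent) → 0 H
  atom 10: F (halogen, monovalent) → 0 H
  atom 11: aromatic c, 3 neighbours → 0 H
  atom 12: O, bond orders sum to 1 (valence 2) → 1 H
  atom 13: aromatic c, 3 neighbours → 0 H
  atom 14: C, bond orders sum to 4 (valence 4) → 0 H
  atom 15: O, bond orders sum to 2 (valence 2) → 0 H
  atom 16: O, bond orders sum to 1 (valence 2) → 1 H
Totals → C:10, H:9, F:3, O:3.
In Hill order: C10H9F3O3.

C10H9F3O3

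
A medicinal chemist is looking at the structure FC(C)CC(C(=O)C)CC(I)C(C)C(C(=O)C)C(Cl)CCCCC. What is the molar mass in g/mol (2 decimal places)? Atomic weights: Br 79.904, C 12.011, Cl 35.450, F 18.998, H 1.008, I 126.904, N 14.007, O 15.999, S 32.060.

First, the molecular formula is C19H33ClFIO2 (counting implicit H from valence).
  C: 19 × 12.011 = 228.209
  Cl: 1 × 35.450 = 35.450
  F: 1 × 18.998 = 18.998
  H: 33 × 1.008 = 33.264
  I: 1 × 126.904 = 126.904
  O: 2 × 15.999 = 31.998
Sum: 19×12.011 + 1×35.450 + 1×18.998 + 33×1.008 + 1×126.904 + 2×15.999 = 474.823 → 474.82 g/mol.

474.82 g/mol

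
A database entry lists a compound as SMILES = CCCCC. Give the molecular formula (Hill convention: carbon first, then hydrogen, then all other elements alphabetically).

Walk through each heavy atom and fill implicit hydrogens from standard valence (C 4, N 3, O 2, S 2, halogen 1):
  atom 1: C, bond orders sum to 1 (valence 4) → 3 H
  atom 2: C, bond orders sum to 2 (valence 4) → 2 H
  atom 3: C, bond orders sum to 2 (valence 4) → 2 H
  atom 4: C, bond orders sum to 2 (valence 4) → 2 H
  atom 5: C, bond orders sum to 1 (valence 4) → 3 H
Totals → C:5, H:12.
In Hill order: C5H12.

C5H12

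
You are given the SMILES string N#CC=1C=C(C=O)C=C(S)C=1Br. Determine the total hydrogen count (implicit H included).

Walk through each heavy atom and fill implicit hydrogens from standard valence (C 4, N 3, O 2, S 2, halogen 1):
  atom 1: N, bond orders sum to 3 (valence 3) → 0 H
  atom 2: C, bond orders sum to 4 (valence 4) → 0 H
  atom 3: C, bond orders sum to 4 (valence 4) → 0 H
  atom 4: C, bond orders sum to 3 (valence 4) → 1 H
  atom 5: C, bond orders sum to 4 (valence 4) → 0 H
  atom 6: C, bond orders sum to 3 (valence 4) → 1 H
  atom 7: O, bond orders sum to 2 (valence 2) → 0 H
  atom 8: C, bond orders sum to 3 (valence 4) → 1 H
  atom 9: C, bond orders sum to 4 (valence 4) → 0 H
  atom 10: S, bond orders sum to 1 (valence 2) → 1 H
  atom 11: C, bond orders sum to 4 (valence 4) → 0 H
  atom 12: Br (halogen, monovalent) → 0 H
Total hydrogens: 4.

4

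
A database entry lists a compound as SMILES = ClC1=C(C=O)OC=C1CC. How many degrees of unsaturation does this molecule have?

4

Molecular formula: C7H7ClO2.
DoU = (2C + 2 + N − H − X) / 2, where X is the halogen count and O/S are ignored.
    = (2·7 + 2 + 0 − 7 − 1) / 2 = 8 / 2 = 4.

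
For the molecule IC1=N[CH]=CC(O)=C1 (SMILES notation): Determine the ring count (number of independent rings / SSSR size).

In SMILES, each pair of matching ring-closure digits denotes one ring-closing bond; the number of such bonds equals the number of independent rings.
Ring-closure bonds here: 1.

1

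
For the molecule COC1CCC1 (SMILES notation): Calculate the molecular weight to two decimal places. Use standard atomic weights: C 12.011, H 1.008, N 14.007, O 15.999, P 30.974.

First, the molecular formula is C5H10O (counting implicit H from valence).
  C: 5 × 12.011 = 60.055
  H: 10 × 1.008 = 10.080
  O: 1 × 15.999 = 15.999
Sum: 5×12.011 + 10×1.008 + 1×15.999 = 86.134 → 86.13 g/mol.

86.13 g/mol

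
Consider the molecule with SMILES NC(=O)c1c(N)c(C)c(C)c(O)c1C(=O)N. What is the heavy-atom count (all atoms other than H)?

Every atom symbol written in the SMILES (organic subset) is one heavy atom; implicit H are not written.
Heavy atoms by element → C:10, N:3, O:3.
Total: 16.

16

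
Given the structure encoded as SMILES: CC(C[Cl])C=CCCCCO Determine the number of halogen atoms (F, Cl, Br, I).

Halogen atoms appear at heavy-atom position 4 (1×Cl).
Other groups present: 1 alkene, 1 hydroxyl.
Halogen count: 1.

1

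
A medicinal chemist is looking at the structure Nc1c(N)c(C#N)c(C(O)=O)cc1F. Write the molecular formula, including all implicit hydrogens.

Walk through each heavy atom and fill implicit hydrogens from standard valence (C 4, N 3, O 2, S 2, halogen 1); for lowercase aromatic atoms, an aromatic c carries 1 H when it has two neighbours and 0 H with three, and aromatic n carries 0 H:
  atom 1: N, bond orders sum to 1 (valence 3) → 2 H
  atom 2: aromatic c, 3 neighbours → 0 H
  atom 3: aromatic c, 3 neighbours → 0 H
  atom 4: N, bond orders sum to 1 (valence 3) → 2 H
  atom 5: aromatic c, 3 neighbours → 0 H
  atom 6: C, bond orders sum to 4 (valence 4) → 0 H
  atom 7: N, bond orders sum to 3 (valence 3) → 0 H
  atom 8: aromatic c, 3 neighbours → 0 H
  atom 9: C, bond orders sum to 4 (valence 4) → 0 H
  atom 10: O, bond orders sum to 1 (valence 2) → 1 H
  atom 11: O, bond orders sum to 2 (valence 2) → 0 H
  atom 12: aromatic c, 2 neighbours → 1 H
  atom 13: aromatic c, 3 neighbours → 0 H
  atom 14: F (halogen, monovalent) → 0 H
Totals → C:8, H:6, F:1, N:3, O:2.
In Hill order: C8H6FN3O2.

C8H6FN3O2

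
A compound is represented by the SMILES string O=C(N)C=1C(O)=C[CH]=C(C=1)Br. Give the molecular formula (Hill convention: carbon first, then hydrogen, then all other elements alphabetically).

Walk through each heavy atom and fill implicit hydrogens from standard valence (C 4, N 3, O 2, S 2, halogen 1):
  atom 1: O, bond orders sum to 2 (valence 2) → 0 H
  atom 2: C, bond orders sum to 4 (valence 4) → 0 H
  atom 3: N, bond orders sum to 1 (valence 3) → 2 H
  atom 4: C, bond orders sum to 4 (valence 4) → 0 H
  atom 5: C, bond orders sum to 4 (valence 4) → 0 H
  atom 6: O, bond orders sum to 1 (valence 2) → 1 H
  atom 7: C, bond orders sum to 3 (valence 4) → 1 H
  atom 8: C with explicit H count 1
  atom 9: C, bond orders sum to 4 (valence 4) → 0 H
  atom 10: C, bond orders sum to 3 (valence 4) → 1 H
  atom 11: Br (halogen, monovalent) → 0 H
Totals → C:7, H:6, Br:1, N:1, O:2.

C7H6BrNO2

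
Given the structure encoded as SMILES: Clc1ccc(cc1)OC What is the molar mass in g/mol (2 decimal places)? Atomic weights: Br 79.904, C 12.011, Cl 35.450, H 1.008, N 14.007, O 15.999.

142.58 g/mol

First, the molecular formula is C7H7ClO (counting implicit H from valence).
  C: 7 × 12.011 = 84.077
  Cl: 1 × 35.450 = 35.450
  H: 7 × 1.008 = 7.056
  O: 1 × 15.999 = 15.999
Sum: 7×12.011 + 1×35.450 + 7×1.008 + 1×15.999 = 142.582 → 142.58 g/mol.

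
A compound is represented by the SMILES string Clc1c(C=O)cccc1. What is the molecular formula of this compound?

Walk through each heavy atom and fill implicit hydrogens from standard valence (C 4, N 3, O 2, S 2, halogen 1); for lowercase aromatic atoms, an aromatic c carries 1 H when it has two neighbours and 0 H with three, and aromatic n carries 0 H:
  atom 1: Cl (halogen, monovalent) → 0 H
  atom 2: aromatic c, 3 neighbours → 0 H
  atom 3: aromatic c, 3 neighbours → 0 H
  atom 4: C, bond orders sum to 3 (valence 4) → 1 H
  atom 5: O, bond orders sum to 2 (valence 2) → 0 H
  atom 6: aromatic c, 2 neighbours → 1 H
  atom 7: aromatic c, 2 neighbours → 1 H
  atom 8: aromatic c, 2 neighbours → 1 H
  atom 9: aromatic c, 2 neighbours → 1 H
Totals → C:7, H:5, Cl:1, O:1.

C7H5ClO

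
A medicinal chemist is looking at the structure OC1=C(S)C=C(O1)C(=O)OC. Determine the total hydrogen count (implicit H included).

6

Walk through each heavy atom and fill implicit hydrogens from standard valence (C 4, N 3, O 2, S 2, halogen 1):
  atom 1: O, bond orders sum to 1 (valence 2) → 1 H
  atom 2: C, bond orders sum to 4 (valence 4) → 0 H
  atom 3: C, bond orders sum to 4 (valence 4) → 0 H
  atom 4: S, bond orders sum to 1 (valence 2) → 1 H
  atom 5: C, bond orders sum to 3 (valence 4) → 1 H
  atom 6: C, bond orders sum to 4 (valence 4) → 0 H
  atom 7: O, bond orders sum to 2 (valence 2) → 0 H
  atom 8: C, bond orders sum to 4 (valence 4) → 0 H
  atom 9: O, bond orders sum to 2 (valence 2) → 0 H
  atom 10: O, bond orders sum to 2 (valence 2) → 0 H
  atom 11: C, bond orders sum to 1 (valence 4) → 3 H
Total hydrogens: 6.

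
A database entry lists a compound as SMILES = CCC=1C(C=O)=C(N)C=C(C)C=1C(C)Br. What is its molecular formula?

C12H16BrNO

Walk through each heavy atom and fill implicit hydrogens from standard valence (C 4, N 3, O 2, S 2, halogen 1):
  atom 1: C, bond orders sum to 1 (valence 4) → 3 H
  atom 2: C, bond orders sum to 2 (valence 4) → 2 H
  atom 3: C, bond orders sum to 4 (valence 4) → 0 H
  atom 4: C, bond orders sum to 4 (valence 4) → 0 H
  atom 5: C, bond orders sum to 3 (valence 4) → 1 H
  atom 6: O, bond orders sum to 2 (valence 2) → 0 H
  atom 7: C, bond orders sum to 4 (valence 4) → 0 H
  atom 8: N, bond orders sum to 1 (valence 3) → 2 H
  atom 9: C, bond orders sum to 3 (valence 4) → 1 H
  atom 10: C, bond orders sum to 4 (valence 4) → 0 H
  atom 11: C, bond orders sum to 1 (valence 4) → 3 H
  atom 12: C, bond orders sum to 4 (valence 4) → 0 H
  atom 13: C, bond orders sum to 3 (valence 4) → 1 H
  atom 14: C, bond orders sum to 1 (valence 4) → 3 H
  atom 15: Br (halogen, monovalent) → 0 H
Totals → C:12, H:16, Br:1, N:1, O:1.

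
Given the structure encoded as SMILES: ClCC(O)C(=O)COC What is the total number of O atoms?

3

Scan the SMILES for O atoms (remember two-letter symbols like Cl and Br are single atoms).
Oxygen count: 3.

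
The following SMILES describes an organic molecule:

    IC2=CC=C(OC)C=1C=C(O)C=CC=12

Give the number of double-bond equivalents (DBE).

7

Degree of unsaturation = (number of rings) + (number of π bonds).
Ring closures in the SMILES: 2.
π bonds: 5 double bonds (each 1 DoU) → 5 DoU from unsaturation.
Total DoU = 2 + 5 = 7.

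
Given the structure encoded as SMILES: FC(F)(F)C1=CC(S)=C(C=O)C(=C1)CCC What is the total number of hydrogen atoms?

Walk through each heavy atom and fill implicit hydrogens from standard valence (C 4, N 3, O 2, S 2, halogen 1):
  atom 1: F (halogen, monovalent) → 0 H
  atom 2: C, bond orders sum to 4 (valence 4) → 0 H
  atom 3: F (halogen, monovalent) → 0 H
  atom 4: F (halogen, monovalent) → 0 H
  atom 5: C, bond orders sum to 4 (valence 4) → 0 H
  atom 6: C, bond orders sum to 3 (valence 4) → 1 H
  atom 7: C, bond orders sum to 4 (valence 4) → 0 H
  atom 8: S, bond orders sum to 1 (valence 2) → 1 H
  atom 9: C, bond orders sum to 4 (valence 4) → 0 H
  atom 10: C, bond orders sum to 3 (valence 4) → 1 H
  atom 11: O, bond orders sum to 2 (valence 2) → 0 H
  atom 12: C, bond orders sum to 4 (valence 4) → 0 H
  atom 13: C, bond orders sum to 3 (valence 4) → 1 H
  atom 14: C, bond orders sum to 2 (valence 4) → 2 H
  atom 15: C, bond orders sum to 2 (valence 4) → 2 H
  atom 16: C, bond orders sum to 1 (valence 4) → 3 H
Total hydrogens: 11.

11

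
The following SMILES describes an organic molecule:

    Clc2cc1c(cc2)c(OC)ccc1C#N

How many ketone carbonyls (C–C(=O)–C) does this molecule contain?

0

Scan the SMILES for the ketone motif — none present.
Groups that are present: 1 ether, 1 nitrile.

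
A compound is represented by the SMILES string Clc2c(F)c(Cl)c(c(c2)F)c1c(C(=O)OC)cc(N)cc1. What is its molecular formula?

C14H9Cl2F2NO2

Walk through each heavy atom and fill implicit hydrogens from standard valence (C 4, N 3, O 2, S 2, halogen 1); for lowercase aromatic atoms, an aromatic c carries 1 H when it has two neighbours and 0 H with three, and aromatic n carries 0 H:
  atom 1: Cl (halogen, monovalent) → 0 H
  atom 2: aromatic c, 3 neighbours → 0 H
  atom 3: aromatic c, 3 neighbours → 0 H
  atom 4: F (halogen, monovalent) → 0 H
  atom 5: aromatic c, 3 neighbours → 0 H
  atom 6: Cl (halogen, monovalent) → 0 H
  atom 7: aromatic c, 3 neighbours → 0 H
  atom 8: aromatic c, 3 neighbours → 0 H
  atom 9: aromatic c, 2 neighbours → 1 H
  atom 10: F (halogen, monovalent) → 0 H
  atom 11: aromatic c, 3 neighbours → 0 H
  atom 12: aromatic c, 3 neighbours → 0 H
  atom 13: C, bond orders sum to 4 (valence 4) → 0 H
  atom 14: O, bond orders sum to 2 (valence 2) → 0 H
  atom 15: O, bond orders sum to 2 (valence 2) → 0 H
  atom 16: C, bond orders sum to 1 (valence 4) → 3 H
  atom 17: aromatic c, 2 neighbours → 1 H
  atom 18: aromatic c, 3 neighbours → 0 H
  atom 19: N, bond orders sum to 1 (valence 3) → 2 H
  atom 20: aromatic c, 2 neighbours → 1 H
  atom 21: aromatic c, 2 neighbours → 1 H
Totals → C:14, H:9, Cl:2, F:2, N:1, O:2.
In Hill order: C14H9Cl2F2NO2.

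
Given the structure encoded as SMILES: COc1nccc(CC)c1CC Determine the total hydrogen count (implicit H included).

Walk through each heavy atom and fill implicit hydrogens from standard valence (C 4, N 3, O 2, S 2, halogen 1); for lowercase aromatic atoms, an aromatic c carries 1 H when it has two neighbours and 0 H with three, and aromatic n carries 0 H:
  atom 1: C, bond orders sum to 1 (valence 4) → 3 H
  atom 2: O, bond orders sum to 2 (valence 2) → 0 H
  atom 3: aromatic c, 3 neighbours → 0 H
  atom 4: aromatic n, 2 neighbours → 0 H
  atom 5: aromatic c, 2 neighbours → 1 H
  atom 6: aromatic c, 2 neighbours → 1 H
  atom 7: aromatic c, 3 neighbours → 0 H
  atom 8: C, bond orders sum to 2 (valence 4) → 2 H
  atom 9: C, bond orders sum to 1 (valence 4) → 3 H
  atom 10: aromatic c, 3 neighbours → 0 H
  atom 11: C, bond orders sum to 2 (valence 4) → 2 H
  atom 12: C, bond orders sum to 1 (valence 4) → 3 H
Total hydrogens: 15.

15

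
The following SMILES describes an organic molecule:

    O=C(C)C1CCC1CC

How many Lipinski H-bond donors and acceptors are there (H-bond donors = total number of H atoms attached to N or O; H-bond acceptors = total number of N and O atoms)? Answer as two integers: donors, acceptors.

Donors: find every N or O and count the H atoms it carries.
  atom 1 (O): bond orders sum to 2 → 0 H
Lipinski HBD = 0.
Acceptors: N atoms = 0, O atoms = 1 → HBA = 1.

0, 1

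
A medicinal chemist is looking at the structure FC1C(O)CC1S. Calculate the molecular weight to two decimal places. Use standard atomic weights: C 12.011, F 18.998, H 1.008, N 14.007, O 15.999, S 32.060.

122.16 g/mol

First, the molecular formula is C4H7FOS (counting implicit H from valence).
  C: 4 × 12.011 = 48.044
  F: 1 × 18.998 = 18.998
  H: 7 × 1.008 = 7.056
  O: 1 × 15.999 = 15.999
  S: 1 × 32.060 = 32.060
Sum: 4×12.011 + 1×18.998 + 7×1.008 + 1×15.999 + 1×32.060 = 122.157 → 122.16 g/mol.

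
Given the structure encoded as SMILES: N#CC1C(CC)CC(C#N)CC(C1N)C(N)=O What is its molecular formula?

C12H18N4O

Walk through each heavy atom and fill implicit hydrogens from standard valence (C 4, N 3, O 2, S 2, halogen 1):
  atom 1: N, bond orders sum to 3 (valence 3) → 0 H
  atom 2: C, bond orders sum to 4 (valence 4) → 0 H
  atom 3: C, bond orders sum to 3 (valence 4) → 1 H
  atom 4: C, bond orders sum to 3 (valence 4) → 1 H
  atom 5: C, bond orders sum to 2 (valence 4) → 2 H
  atom 6: C, bond orders sum to 1 (valence 4) → 3 H
  atom 7: C, bond orders sum to 2 (valence 4) → 2 H
  atom 8: C, bond orders sum to 3 (valence 4) → 1 H
  atom 9: C, bond orders sum to 4 (valence 4) → 0 H
  atom 10: N, bond orders sum to 3 (valence 3) → 0 H
  atom 11: C, bond orders sum to 2 (valence 4) → 2 H
  atom 12: C, bond orders sum to 3 (valence 4) → 1 H
  atom 13: C, bond orders sum to 3 (valence 4) → 1 H
  atom 14: N, bond orders sum to 1 (valence 3) → 2 H
  atom 15: C, bond orders sum to 4 (valence 4) → 0 H
  atom 16: N, bond orders sum to 1 (valence 3) → 2 H
  atom 17: O, bond orders sum to 2 (valence 2) → 0 H
Totals → C:12, H:18, N:4, O:1.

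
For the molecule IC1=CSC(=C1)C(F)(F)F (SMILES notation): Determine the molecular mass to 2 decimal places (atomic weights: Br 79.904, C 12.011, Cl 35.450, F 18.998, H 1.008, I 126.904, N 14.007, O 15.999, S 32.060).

278.03 g/mol

First, the molecular formula is C5H2F3IS (counting implicit H from valence).
  C: 5 × 12.011 = 60.055
  F: 3 × 18.998 = 56.994
  H: 2 × 1.008 = 2.016
  I: 1 × 126.904 = 126.904
  S: 1 × 32.060 = 32.060
Sum: 5×12.011 + 3×18.998 + 2×1.008 + 1×126.904 + 1×32.060 = 278.029 → 278.03 g/mol.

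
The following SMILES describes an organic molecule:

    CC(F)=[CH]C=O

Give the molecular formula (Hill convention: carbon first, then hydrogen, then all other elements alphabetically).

C4H5FO

Walk through each heavy atom and fill implicit hydrogens from standard valence (C 4, N 3, O 2, S 2, halogen 1):
  atom 1: C, bond orders sum to 1 (valence 4) → 3 H
  atom 2: C, bond orders sum to 4 (valence 4) → 0 H
  atom 3: F (halogen, monovalent) → 0 H
  atom 4: C with explicit H count 1
  atom 5: C, bond orders sum to 3 (valence 4) → 1 H
  atom 6: O, bond orders sum to 2 (valence 2) → 0 H
Totals → C:4, H:5, F:1, O:1.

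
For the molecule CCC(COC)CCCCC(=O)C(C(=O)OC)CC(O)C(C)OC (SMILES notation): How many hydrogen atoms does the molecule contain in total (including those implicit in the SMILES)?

34

Walk through each heavy atom and fill implicit hydrogens from standard valence (C 4, N 3, O 2, S 2, halogen 1):
  atom 1: C, bond orders sum to 1 (valence 4) → 3 H
  atom 2: C, bond orders sum to 2 (valence 4) → 2 H
  atom 3: C, bond orders sum to 3 (valence 4) → 1 H
  atom 4: C, bond orders sum to 2 (valence 4) → 2 H
  atom 5: O, bond orders sum to 2 (valence 2) → 0 H
  atom 6: C, bond orders sum to 1 (valence 4) → 3 H
  atom 7: C, bond orders sum to 2 (valence 4) → 2 H
  atom 8: C, bond orders sum to 2 (valence 4) → 2 H
  atom 9: C, bond orders sum to 2 (valence 4) → 2 H
  atom 10: C, bond orders sum to 2 (valence 4) → 2 H
  atom 11: C, bond orders sum to 4 (valence 4) → 0 H
  atom 12: O, bond orders sum to 2 (valence 2) → 0 H
  atom 13: C, bond orders sum to 3 (valence 4) → 1 H
  atom 14: C, bond orders sum to 4 (valence 4) → 0 H
  atom 15: O, bond orders sum to 2 (valence 2) → 0 H
  atom 16: O, bond orders sum to 2 (valence 2) → 0 H
  atom 17: C, bond orders sum to 1 (valence 4) → 3 H
  atom 18: C, bond orders sum to 2 (valence 4) → 2 H
  atom 19: C, bond orders sum to 3 (valence 4) → 1 H
  atom 20: O, bond orders sum to 1 (valence 2) → 1 H
  atom 21: C, bond orders sum to 3 (valence 4) → 1 H
  atom 22: C, bond orders sum to 1 (valence 4) → 3 H
  atom 23: O, bond orders sum to 2 (valence 2) → 0 H
  atom 24: C, bond orders sum to 1 (valence 4) → 3 H
Total hydrogens: 34.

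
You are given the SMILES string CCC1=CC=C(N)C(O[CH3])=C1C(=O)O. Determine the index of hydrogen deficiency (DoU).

Molecular formula: C10H13NO3.
DoU = (2C + 2 + N − H − X) / 2, where X is the halogen count and O/S are ignored.
    = (2·10 + 2 + 1 − 13 − 0) / 2 = 10 / 2 = 5.

5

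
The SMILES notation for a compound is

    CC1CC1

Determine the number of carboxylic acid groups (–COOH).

Scan the SMILES for the carboxylic acid motif — none present.

0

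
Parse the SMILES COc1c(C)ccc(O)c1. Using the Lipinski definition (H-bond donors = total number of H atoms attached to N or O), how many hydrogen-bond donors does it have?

1

Donors: find every N or O and count the H atoms it carries.
  atom 2 (O): bond orders sum to 2 → 0 H
  atom 9 (O): bond orders sum to 1 → 1 H
Lipinski HBD = 1.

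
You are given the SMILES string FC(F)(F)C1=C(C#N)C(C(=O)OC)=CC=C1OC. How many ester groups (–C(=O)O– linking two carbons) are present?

The ester motif appears at heavy-atom position 10 in the SMILES.
Other groups present: 1 ether, 1 nitrile.
Ester count: 1.

1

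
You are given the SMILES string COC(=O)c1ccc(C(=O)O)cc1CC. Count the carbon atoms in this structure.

Count every carbon token in the SMILES (each C, including those in ring-closure positions and inside branches).
Carbon count: 11.

11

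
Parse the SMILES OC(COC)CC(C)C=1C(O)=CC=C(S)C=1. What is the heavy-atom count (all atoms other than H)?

Every atom symbol written in the SMILES (organic subset) is one heavy atom; implicit H are not written.
Heavy atoms by element → C:12, O:3, S:1.
Total: 16.

16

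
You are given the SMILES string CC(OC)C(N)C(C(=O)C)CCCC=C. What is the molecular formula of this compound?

C12H23NO2

Walk through each heavy atom and fill implicit hydrogens from standard valence (C 4, N 3, O 2, S 2, halogen 1):
  atom 1: C, bond orders sum to 1 (valence 4) → 3 H
  atom 2: C, bond orders sum to 3 (valence 4) → 1 H
  atom 3: O, bond orders sum to 2 (valence 2) → 0 H
  atom 4: C, bond orders sum to 1 (valence 4) → 3 H
  atom 5: C, bond orders sum to 3 (valence 4) → 1 H
  atom 6: N, bond orders sum to 1 (valence 3) → 2 H
  atom 7: C, bond orders sum to 3 (valence 4) → 1 H
  atom 8: C, bond orders sum to 4 (valence 4) → 0 H
  atom 9: O, bond orders sum to 2 (valence 2) → 0 H
  atom 10: C, bond orders sum to 1 (valence 4) → 3 H
  atom 11: C, bond orders sum to 2 (valence 4) → 2 H
  atom 12: C, bond orders sum to 2 (valence 4) → 2 H
  atom 13: C, bond orders sum to 2 (valence 4) → 2 H
  atom 14: C, bond orders sum to 3 (valence 4) → 1 H
  atom 15: C, bond orders sum to 2 (valence 4) → 2 H
Totals → C:12, H:23, N:1, O:2.
In Hill order: C12H23NO2.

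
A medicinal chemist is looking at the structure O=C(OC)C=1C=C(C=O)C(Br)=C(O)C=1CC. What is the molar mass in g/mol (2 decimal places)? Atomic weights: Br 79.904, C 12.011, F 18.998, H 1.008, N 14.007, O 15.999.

First, the molecular formula is C11H11BrO4 (counting implicit H from valence).
  Br: 1 × 79.904 = 79.904
  C: 11 × 12.011 = 132.121
  H: 11 × 1.008 = 11.088
  O: 4 × 15.999 = 63.996
Sum: 1×79.904 + 11×12.011 + 11×1.008 + 4×15.999 = 287.109 → 287.11 g/mol.

287.11 g/mol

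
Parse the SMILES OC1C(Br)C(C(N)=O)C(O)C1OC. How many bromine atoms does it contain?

1

Scan the SMILES for Br atoms (remember two-letter symbols like Cl and Br are single atoms).
Bromine count: 1.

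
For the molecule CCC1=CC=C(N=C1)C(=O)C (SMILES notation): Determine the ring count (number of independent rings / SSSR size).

1

In SMILES, each pair of matching ring-closure digits denotes one ring-closing bond; the number of such bonds equals the number of independent rings.
Ring-closure bonds here: 1.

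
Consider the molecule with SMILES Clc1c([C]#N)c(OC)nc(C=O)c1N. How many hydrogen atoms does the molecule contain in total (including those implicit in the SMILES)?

Walk through each heavy atom and fill implicit hydrogens from standard valence (C 4, N 3, O 2, S 2, halogen 1); for lowercase aromatic atoms, an aromatic c carries 1 H when it has two neighbours and 0 H with three, and aromatic n carries 0 H:
  atom 1: Cl (halogen, monovalent) → 0 H
  atom 2: aromatic c, 3 neighbours → 0 H
  atom 3: aromatic c, 3 neighbours → 0 H
  atom 4: C with explicit H count 0
  atom 5: N, bond orders sum to 3 (valence 3) → 0 H
  atom 6: aromatic c, 3 neighbours → 0 H
  atom 7: O, bond orders sum to 2 (valence 2) → 0 H
  atom 8: C, bond orders sum to 1 (valence 4) → 3 H
  atom 9: aromatic n, 2 neighbours → 0 H
  atom 10: aromatic c, 3 neighbours → 0 H
  atom 11: C, bond orders sum to 3 (valence 4) → 1 H
  atom 12: O, bond orders sum to 2 (valence 2) → 0 H
  atom 13: aromatic c, 3 neighbours → 0 H
  atom 14: N, bond orders sum to 1 (valence 3) → 2 H
Total hydrogens: 6.

6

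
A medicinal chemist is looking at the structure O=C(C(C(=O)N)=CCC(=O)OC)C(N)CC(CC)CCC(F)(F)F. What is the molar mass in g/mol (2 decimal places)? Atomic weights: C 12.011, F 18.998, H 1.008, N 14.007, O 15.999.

352.35 g/mol

First, the molecular formula is C15H23F3N2O4 (counting implicit H from valence).
  C: 15 × 12.011 = 180.165
  F: 3 × 18.998 = 56.994
  H: 23 × 1.008 = 23.184
  N: 2 × 14.007 = 28.014
  O: 4 × 15.999 = 63.996
Sum: 15×12.011 + 3×18.998 + 23×1.008 + 2×14.007 + 4×15.999 = 352.353 → 352.35 g/mol.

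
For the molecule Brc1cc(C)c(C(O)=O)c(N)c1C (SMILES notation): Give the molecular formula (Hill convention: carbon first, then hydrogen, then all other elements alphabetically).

Walk through each heavy atom and fill implicit hydrogens from standard valence (C 4, N 3, O 2, S 2, halogen 1); for lowercase aromatic atoms, an aromatic c carries 1 H when it has two neighbours and 0 H with three, and aromatic n carries 0 H:
  atom 1: Br (halogen, monovalent) → 0 H
  atom 2: aromatic c, 3 neighbours → 0 H
  atom 3: aromatic c, 2 neighbours → 1 H
  atom 4: aromatic c, 3 neighbours → 0 H
  atom 5: C, bond orders sum to 1 (valence 4) → 3 H
  atom 6: aromatic c, 3 neighbours → 0 H
  atom 7: C, bond orders sum to 4 (valence 4) → 0 H
  atom 8: O, bond orders sum to 1 (valence 2) → 1 H
  atom 9: O, bond orders sum to 2 (valence 2) → 0 H
  atom 10: aromatic c, 3 neighbours → 0 H
  atom 11: N, bond orders sum to 1 (valence 3) → 2 H
  atom 12: aromatic c, 3 neighbours → 0 H
  atom 13: C, bond orders sum to 1 (valence 4) → 3 H
Totals → C:9, H:10, Br:1, N:1, O:2.
In Hill order: C9H10BrNO2.

C9H10BrNO2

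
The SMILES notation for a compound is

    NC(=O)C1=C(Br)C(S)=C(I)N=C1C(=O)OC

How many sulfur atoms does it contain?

1

Scan the SMILES for S atoms (remember two-letter symbols like Cl and Br are single atoms).
Sulfur count: 1.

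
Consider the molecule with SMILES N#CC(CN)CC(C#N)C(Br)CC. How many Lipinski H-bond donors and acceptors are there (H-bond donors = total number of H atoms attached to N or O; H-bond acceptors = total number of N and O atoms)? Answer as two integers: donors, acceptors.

Donors: find every N or O and count the H atoms it carries.
  atom 1 (N): bond orders sum to 3 → 0 H
  atom 5 (N): bond orders sum to 1 → 2 H
  atom 9 (N): bond orders sum to 3 → 0 H
Lipinski HBD = 2.
Acceptors: N atoms = 3, O atoms = 0 → HBA = 3.

2, 3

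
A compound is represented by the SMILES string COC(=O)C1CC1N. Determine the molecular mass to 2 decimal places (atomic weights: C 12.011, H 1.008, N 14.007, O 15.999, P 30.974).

115.13 g/mol

First, the molecular formula is C5H9NO2 (counting implicit H from valence).
  C: 5 × 12.011 = 60.055
  H: 9 × 1.008 = 9.072
  N: 1 × 14.007 = 14.007
  O: 2 × 15.999 = 31.998
Sum: 5×12.011 + 9×1.008 + 1×14.007 + 2×15.999 = 115.132 → 115.13 g/mol.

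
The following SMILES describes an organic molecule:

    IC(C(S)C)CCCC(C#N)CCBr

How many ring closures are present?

In SMILES, each pair of matching ring-closure digits denotes one ring-closing bond; the number of such bonds equals the number of independent rings.
Ring-closure bonds here: 0.

0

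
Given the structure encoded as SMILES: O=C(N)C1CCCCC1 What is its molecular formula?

Walk through each heavy atom and fill implicit hydrogens from standard valence (C 4, N 3, O 2, S 2, halogen 1):
  atom 1: O, bond orders sum to 2 (valence 2) → 0 H
  atom 2: C, bond orders sum to 4 (valence 4) → 0 H
  atom 3: N, bond orders sum to 1 (valence 3) → 2 H
  atom 4: C, bond orders sum to 3 (valence 4) → 1 H
  atom 5: C, bond orders sum to 2 (valence 4) → 2 H
  atom 6: C, bond orders sum to 2 (valence 4) → 2 H
  atom 7: C, bond orders sum to 2 (valence 4) → 2 H
  atom 8: C, bond orders sum to 2 (valence 4) → 2 H
  atom 9: C, bond orders sum to 2 (valence 4) → 2 H
Totals → C:7, H:13, N:1, O:1.
In Hill order: C7H13NO.

C7H13NO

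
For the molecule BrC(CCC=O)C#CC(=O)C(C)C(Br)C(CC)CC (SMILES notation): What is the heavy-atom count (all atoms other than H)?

Every atom symbol written in the SMILES (organic subset) is one heavy atom; implicit H are not written.
Heavy atoms by element → Br:2, C:15, O:2.
Total: 19.

19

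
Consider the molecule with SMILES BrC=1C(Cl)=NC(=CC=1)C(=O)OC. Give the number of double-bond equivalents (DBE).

Molecular formula: C7H5BrClNO2.
DoU = (2C + 2 + N − H − X) / 2, where X is the halogen count and O/S are ignored.
    = (2·7 + 2 + 1 − 5 − 2) / 2 = 10 / 2 = 5.

5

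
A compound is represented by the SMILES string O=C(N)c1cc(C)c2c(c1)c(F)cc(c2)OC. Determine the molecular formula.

Walk through each heavy atom and fill implicit hydrogens from standard valence (C 4, N 3, O 2, S 2, halogen 1); for lowercase aromatic atoms, an aromatic c carries 1 H when it has two neighbours and 0 H with three, and aromatic n carries 0 H:
  atom 1: O, bond orders sum to 2 (valence 2) → 0 H
  atom 2: C, bond orders sum to 4 (valence 4) → 0 H
  atom 3: N, bond orders sum to 1 (valence 3) → 2 H
  atom 4: aromatic c, 3 neighbours → 0 H
  atom 5: aromatic c, 2 neighbours → 1 H
  atom 6: aromatic c, 3 neighbours → 0 H
  atom 7: C, bond orders sum to 1 (valence 4) → 3 H
  atom 8: aromatic c, 3 neighbours → 0 H
  atom 9: aromatic c, 3 neighbours → 0 H
  atom 10: aromatic c, 2 neighbours → 1 H
  atom 11: aromatic c, 3 neighbours → 0 H
  atom 12: F (halogen, monovalent) → 0 H
  atom 13: aromatic c, 2 neighbours → 1 H
  atom 14: aromatic c, 3 neighbours → 0 H
  atom 15: aromatic c, 2 neighbours → 1 H
  atom 16: O, bond orders sum to 2 (valence 2) → 0 H
  atom 17: C, bond orders sum to 1 (valence 4) → 3 H
Totals → C:13, H:12, F:1, N:1, O:2.

C13H12FNO2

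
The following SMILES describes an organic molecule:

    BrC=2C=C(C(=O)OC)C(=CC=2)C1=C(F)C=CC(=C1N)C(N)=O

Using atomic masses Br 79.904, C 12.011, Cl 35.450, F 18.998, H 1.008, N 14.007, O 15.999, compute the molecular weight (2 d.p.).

First, the molecular formula is C15H12BrFN2O3 (counting implicit H from valence).
  Br: 1 × 79.904 = 79.904
  C: 15 × 12.011 = 180.165
  F: 1 × 18.998 = 18.998
  H: 12 × 1.008 = 12.096
  N: 2 × 14.007 = 28.014
  O: 3 × 15.999 = 47.997
Sum: 1×79.904 + 15×12.011 + 1×18.998 + 12×1.008 + 2×14.007 + 3×15.999 = 367.174 → 367.17 g/mol.

367.17 g/mol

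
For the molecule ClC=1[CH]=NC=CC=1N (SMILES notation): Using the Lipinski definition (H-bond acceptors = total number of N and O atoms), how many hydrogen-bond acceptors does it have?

N atoms: 2; O atoms: 0.
Lipinski HBA = 2 + 0 = 2.

2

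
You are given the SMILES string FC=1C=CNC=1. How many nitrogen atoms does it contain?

1

Scan the SMILES for N atoms (remember two-letter symbols like Cl and Br are single atoms).
Nitrogen count: 1.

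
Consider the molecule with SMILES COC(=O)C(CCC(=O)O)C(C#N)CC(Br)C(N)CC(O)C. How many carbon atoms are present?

14

Count every carbon token in the SMILES (each C, including those in ring-closure positions and inside branches).
Carbon count: 14.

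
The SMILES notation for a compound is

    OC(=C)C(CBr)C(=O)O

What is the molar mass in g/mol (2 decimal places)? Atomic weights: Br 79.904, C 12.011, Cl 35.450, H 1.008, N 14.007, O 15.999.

195.01 g/mol

First, the molecular formula is C5H7BrO3 (counting implicit H from valence).
  Br: 1 × 79.904 = 79.904
  C: 5 × 12.011 = 60.055
  H: 7 × 1.008 = 7.056
  O: 3 × 15.999 = 47.997
Sum: 1×79.904 + 5×12.011 + 7×1.008 + 3×15.999 = 195.012 → 195.01 g/mol.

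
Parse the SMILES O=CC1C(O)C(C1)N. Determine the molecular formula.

Walk through each heavy atom and fill implicit hydrogens from standard valence (C 4, N 3, O 2, S 2, halogen 1):
  atom 1: O, bond orders sum to 2 (valence 2) → 0 H
  atom 2: C, bond orders sum to 3 (valence 4) → 1 H
  atom 3: C, bond orders sum to 3 (valence 4) → 1 H
  atom 4: C, bond orders sum to 3 (valence 4) → 1 H
  atom 5: O, bond orders sum to 1 (valence 2) → 1 H
  atom 6: C, bond orders sum to 3 (valence 4) → 1 H
  atom 7: C, bond orders sum to 2 (valence 4) → 2 H
  atom 8: N, bond orders sum to 1 (valence 3) → 2 H
Totals → C:5, H:9, N:1, O:2.
In Hill order: C5H9NO2.

C5H9NO2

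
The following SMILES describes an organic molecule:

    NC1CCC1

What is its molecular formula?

C4H9N

Walk through each heavy atom and fill implicit hydrogens from standard valence (C 4, N 3, O 2, S 2, halogen 1):
  atom 1: N, bond orders sum to 1 (valence 3) → 2 H
  atom 2: C, bond orders sum to 3 (valence 4) → 1 H
  atom 3: C, bond orders sum to 2 (valence 4) → 2 H
  atom 4: C, bond orders sum to 2 (valence 4) → 2 H
  atom 5: C, bond orders sum to 2 (valence 4) → 2 H
Totals → C:4, H:9, N:1.
In Hill order: C4H9N.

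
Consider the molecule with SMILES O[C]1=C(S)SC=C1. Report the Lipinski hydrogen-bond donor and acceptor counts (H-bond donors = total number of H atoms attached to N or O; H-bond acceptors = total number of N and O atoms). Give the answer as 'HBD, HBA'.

Donors: find every N or O and count the H atoms it carries.
  atom 1 (O): bond orders sum to 1 → 1 H
Lipinski HBD = 1.
Acceptors: N atoms = 0, O atoms = 1 → HBA = 1.

1, 1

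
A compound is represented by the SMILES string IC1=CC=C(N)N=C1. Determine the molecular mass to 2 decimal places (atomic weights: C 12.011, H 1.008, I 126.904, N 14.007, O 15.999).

First, the molecular formula is C5H5IN2 (counting implicit H from valence).
  C: 5 × 12.011 = 60.055
  H: 5 × 1.008 = 5.040
  I: 1 × 126.904 = 126.904
  N: 2 × 14.007 = 28.014
Sum: 5×12.011 + 5×1.008 + 1×126.904 + 2×14.007 = 220.013 → 220.01 g/mol.

220.01 g/mol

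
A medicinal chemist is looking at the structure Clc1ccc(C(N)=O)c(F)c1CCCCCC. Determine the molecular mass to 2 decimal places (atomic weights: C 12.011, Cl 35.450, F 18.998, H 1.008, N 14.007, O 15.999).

257.73 g/mol

First, the molecular formula is C13H17ClFNO (counting implicit H from valence).
  C: 13 × 12.011 = 156.143
  Cl: 1 × 35.450 = 35.450
  F: 1 × 18.998 = 18.998
  H: 17 × 1.008 = 17.136
  N: 1 × 14.007 = 14.007
  O: 1 × 15.999 = 15.999
Sum: 13×12.011 + 1×35.450 + 1×18.998 + 17×1.008 + 1×14.007 + 1×15.999 = 257.733 → 257.73 g/mol.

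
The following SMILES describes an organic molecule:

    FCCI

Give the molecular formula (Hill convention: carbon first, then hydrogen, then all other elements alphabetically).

C2H4FI

Walk through each heavy atom and fill implicit hydrogens from standard valence (C 4, N 3, O 2, S 2, halogen 1):
  atom 1: F (halogen, monovalent) → 0 H
  atom 2: C, bond orders sum to 2 (valence 4) → 2 H
  atom 3: C, bond orders sum to 2 (valence 4) → 2 H
  atom 4: I (halogen, monovalent) → 0 H
Totals → C:2, H:4, F:1, I:1.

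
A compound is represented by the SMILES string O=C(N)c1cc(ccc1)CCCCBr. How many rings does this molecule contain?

In SMILES, each pair of matching ring-closure digits denotes one ring-closing bond; the number of such bonds equals the number of independent rings.
Ring-closure bonds here: 1.

1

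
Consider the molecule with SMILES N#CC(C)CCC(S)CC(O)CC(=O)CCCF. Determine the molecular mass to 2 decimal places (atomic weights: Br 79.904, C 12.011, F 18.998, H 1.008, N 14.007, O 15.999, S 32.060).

First, the molecular formula is C13H22FNO2S (counting implicit H from valence).
  C: 13 × 12.011 = 156.143
  F: 1 × 18.998 = 18.998
  H: 22 × 1.008 = 22.176
  N: 1 × 14.007 = 14.007
  O: 2 × 15.999 = 31.998
  S: 1 × 32.060 = 32.060
Sum: 13×12.011 + 1×18.998 + 22×1.008 + 1×14.007 + 2×15.999 + 1×32.060 = 275.382 → 275.38 g/mol.

275.38 g/mol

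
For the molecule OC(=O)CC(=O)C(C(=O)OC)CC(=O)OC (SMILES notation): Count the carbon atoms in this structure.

Count every carbon token in the SMILES (each C, including those in ring-closure positions and inside branches).
Carbon count: 9.

9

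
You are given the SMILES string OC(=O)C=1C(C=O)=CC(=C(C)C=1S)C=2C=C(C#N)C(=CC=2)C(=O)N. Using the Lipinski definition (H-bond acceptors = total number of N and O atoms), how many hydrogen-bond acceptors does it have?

6

N atoms: 2; O atoms: 4.
Lipinski HBA = 2 + 4 = 6.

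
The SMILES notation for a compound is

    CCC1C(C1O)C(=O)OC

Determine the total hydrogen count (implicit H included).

12

Walk through each heavy atom and fill implicit hydrogens from standard valence (C 4, N 3, O 2, S 2, halogen 1):
  atom 1: C, bond orders sum to 1 (valence 4) → 3 H
  atom 2: C, bond orders sum to 2 (valence 4) → 2 H
  atom 3: C, bond orders sum to 3 (valence 4) → 1 H
  atom 4: C, bond orders sum to 3 (valence 4) → 1 H
  atom 5: C, bond orders sum to 3 (valence 4) → 1 H
  atom 6: O, bond orders sum to 1 (valence 2) → 1 H
  atom 7: C, bond orders sum to 4 (valence 4) → 0 H
  atom 8: O, bond orders sum to 2 (valence 2) → 0 H
  atom 9: O, bond orders sum to 2 (valence 2) → 0 H
  atom 10: C, bond orders sum to 1 (valence 4) → 3 H
Total hydrogens: 12.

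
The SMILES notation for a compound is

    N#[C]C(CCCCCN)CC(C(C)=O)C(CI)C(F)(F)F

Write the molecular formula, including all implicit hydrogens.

Walk through each heavy atom and fill implicit hydrogens from standard valence (C 4, N 3, O 2, S 2, halogen 1):
  atom 1: N, bond orders sum to 3 (valence 3) → 0 H
  atom 2: C with explicit H count 0
  atom 3: C, bond orders sum to 3 (valence 4) → 1 H
  atom 4: C, bond orders sum to 2 (valence 4) → 2 H
  atom 5: C, bond orders sum to 2 (valence 4) → 2 H
  atom 6: C, bond orders sum to 2 (valence 4) → 2 H
  atom 7: C, bond orders sum to 2 (valence 4) → 2 H
  atom 8: C, bond orders sum to 2 (valence 4) → 2 H
  atom 9: N, bond orders sum to 1 (valence 3) → 2 H
  atom 10: C, bond orders sum to 2 (valence 4) → 2 H
  atom 11: C, bond orders sum to 3 (valence 4) → 1 H
  atom 12: C, bond orders sum to 4 (valence 4) → 0 H
  atom 13: C, bond orders sum to 1 (valence 4) → 3 H
  atom 14: O, bond orders sum to 2 (valence 2) → 0 H
  atom 15: C, bond orders sum to 3 (valence 4) → 1 H
  atom 16: C, bond orders sum to 2 (valence 4) → 2 H
  atom 17: I (halogen, monovalent) → 0 H
  atom 18: C, bond orders sum to 4 (valence 4) → 0 H
  atom 19: F (halogen, monovalent) → 0 H
  atom 20: F (halogen, monovalent) → 0 H
  atom 21: F (halogen, monovalent) → 0 H
Totals → C:14, H:22, F:3, I:1, N:2, O:1.
In Hill order: C14H22F3IN2O.

C14H22F3IN2O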